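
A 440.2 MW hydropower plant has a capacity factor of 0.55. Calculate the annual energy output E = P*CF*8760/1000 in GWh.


E = 440.2 * 0.55 * 8760 / 1000 = 2120.8836 GWh


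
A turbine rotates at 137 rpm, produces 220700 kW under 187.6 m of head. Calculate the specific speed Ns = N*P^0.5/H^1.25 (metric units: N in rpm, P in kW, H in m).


Ns = 137 * 220700^0.5 / 187.6^1.25 = 92.7002


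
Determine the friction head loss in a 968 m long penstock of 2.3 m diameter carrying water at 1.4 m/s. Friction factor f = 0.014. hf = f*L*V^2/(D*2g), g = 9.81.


hf = 0.014 * 968 * 1.4^2 / (2.3 * 2 * 9.81) = 0.5886 m


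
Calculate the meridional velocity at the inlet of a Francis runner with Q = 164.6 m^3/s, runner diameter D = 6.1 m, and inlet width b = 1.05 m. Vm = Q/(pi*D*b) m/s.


Vm = 164.6 / (pi * 6.1 * 1.05) = 8.1801 m/s


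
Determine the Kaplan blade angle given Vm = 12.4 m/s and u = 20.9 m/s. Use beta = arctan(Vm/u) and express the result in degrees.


beta = arctan(12.4 / 20.9) = 30.6807 degrees


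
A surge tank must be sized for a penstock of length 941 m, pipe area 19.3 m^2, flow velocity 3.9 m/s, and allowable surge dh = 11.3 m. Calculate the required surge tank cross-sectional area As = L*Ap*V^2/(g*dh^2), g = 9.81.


As = 941 * 19.3 * 3.9^2 / (9.81 * 11.3^2) = 220.5212 m^2


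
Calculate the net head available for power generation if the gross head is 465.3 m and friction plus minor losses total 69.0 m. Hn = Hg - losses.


Hn = 465.3 - 69.0 = 396.3000 m


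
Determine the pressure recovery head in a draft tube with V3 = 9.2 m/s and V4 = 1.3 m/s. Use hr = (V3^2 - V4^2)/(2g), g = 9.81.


hr = (9.2^2 - 1.3^2) / (2*9.81) = 4.2278 m


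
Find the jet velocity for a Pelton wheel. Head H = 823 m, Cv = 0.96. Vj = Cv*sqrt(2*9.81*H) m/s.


Vj = 0.96 * sqrt(2*9.81*823) = 121.9890 m/s


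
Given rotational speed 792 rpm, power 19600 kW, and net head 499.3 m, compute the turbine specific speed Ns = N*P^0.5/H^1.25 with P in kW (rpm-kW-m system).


Ns = 792 * 19600^0.5 / 499.3^1.25 = 46.9787


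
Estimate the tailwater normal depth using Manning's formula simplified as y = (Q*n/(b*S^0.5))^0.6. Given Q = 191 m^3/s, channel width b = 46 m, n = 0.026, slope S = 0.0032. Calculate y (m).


y = (191 * 0.026 / (46 * 0.0032^0.5))^0.6 = 1.4737 m


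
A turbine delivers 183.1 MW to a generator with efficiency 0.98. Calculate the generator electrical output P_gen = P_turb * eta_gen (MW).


P_gen = 183.1 * 0.98 = 179.4380 MW


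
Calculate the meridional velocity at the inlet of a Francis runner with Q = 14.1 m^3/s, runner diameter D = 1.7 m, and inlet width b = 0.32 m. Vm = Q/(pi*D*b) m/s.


Vm = 14.1 / (pi * 1.7 * 0.32) = 8.2503 m/s


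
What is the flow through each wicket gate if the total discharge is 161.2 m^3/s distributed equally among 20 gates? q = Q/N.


q = 161.2 / 20 = 8.0600 m^3/s


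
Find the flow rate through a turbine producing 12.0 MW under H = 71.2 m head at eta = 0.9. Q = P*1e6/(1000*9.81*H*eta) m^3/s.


Q = 12.0 * 1e6 / (1000 * 9.81 * 71.2 * 0.9) = 19.0893 m^3/s


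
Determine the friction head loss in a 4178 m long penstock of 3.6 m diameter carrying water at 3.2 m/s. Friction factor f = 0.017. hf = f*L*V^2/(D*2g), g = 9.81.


hf = 0.017 * 4178 * 3.2^2 / (3.6 * 2 * 9.81) = 10.2971 m


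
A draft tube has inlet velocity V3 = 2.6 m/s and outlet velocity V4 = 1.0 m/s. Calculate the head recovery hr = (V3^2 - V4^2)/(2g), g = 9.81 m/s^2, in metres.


hr = (2.6^2 - 1.0^2) / (2*9.81) = 0.2936 m


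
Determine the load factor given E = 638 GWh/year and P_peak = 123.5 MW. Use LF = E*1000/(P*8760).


LF = 638 * 1000 / (123.5 * 8760) = 0.5897


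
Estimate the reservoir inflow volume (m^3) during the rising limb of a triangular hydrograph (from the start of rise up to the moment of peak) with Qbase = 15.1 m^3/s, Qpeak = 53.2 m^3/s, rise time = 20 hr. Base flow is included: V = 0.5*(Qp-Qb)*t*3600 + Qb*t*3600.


V = 0.5*(53.2 - 15.1)*20*3600 + 15.1*20*3600 = 2.4588e+06 m^3


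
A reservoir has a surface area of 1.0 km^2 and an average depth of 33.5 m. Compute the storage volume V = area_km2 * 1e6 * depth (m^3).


V = 1.0 * 1e6 * 33.5 = 3.3500e+07 m^3


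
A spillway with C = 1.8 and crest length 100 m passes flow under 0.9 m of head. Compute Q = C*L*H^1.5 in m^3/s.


Q = 1.8 * 100 * 0.9^1.5 = 153.6867 m^3/s


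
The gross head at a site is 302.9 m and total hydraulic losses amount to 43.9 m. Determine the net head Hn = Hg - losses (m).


Hn = 302.9 - 43.9 = 259.0000 m


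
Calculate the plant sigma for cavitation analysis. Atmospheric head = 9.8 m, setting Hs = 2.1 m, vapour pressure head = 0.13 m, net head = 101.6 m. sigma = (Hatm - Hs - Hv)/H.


sigma = (9.8 - 2.1 - 0.13) / 101.6 = 0.0745


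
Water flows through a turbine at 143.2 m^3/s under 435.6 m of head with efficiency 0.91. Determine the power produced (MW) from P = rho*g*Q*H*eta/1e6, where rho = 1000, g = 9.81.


P = 1000 * 9.81 * 143.2 * 435.6 * 0.91 / 1e6 = 556.8539 MW


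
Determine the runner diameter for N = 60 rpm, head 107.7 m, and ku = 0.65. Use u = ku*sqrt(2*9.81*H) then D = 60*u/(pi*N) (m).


u = 0.65 * sqrt(2*9.81*107.7) = 29.8793 m/s
D = 60 * 29.8793 / (pi * 60) = 9.5109 m


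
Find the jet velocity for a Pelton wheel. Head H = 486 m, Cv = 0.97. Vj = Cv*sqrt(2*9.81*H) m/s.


Vj = 0.97 * sqrt(2*9.81*486) = 94.7195 m/s


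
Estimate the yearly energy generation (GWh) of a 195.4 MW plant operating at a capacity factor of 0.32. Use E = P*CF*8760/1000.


E = 195.4 * 0.32 * 8760 / 1000 = 547.7453 GWh


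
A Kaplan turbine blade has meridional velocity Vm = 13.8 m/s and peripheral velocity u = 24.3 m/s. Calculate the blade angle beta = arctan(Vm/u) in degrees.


beta = arctan(13.8 / 24.3) = 29.5923 degrees


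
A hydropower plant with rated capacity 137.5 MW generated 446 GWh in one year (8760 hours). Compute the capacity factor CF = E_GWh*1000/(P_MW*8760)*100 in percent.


CF = 446 * 1000 / (137.5 * 8760) * 100 = 37.0278 %


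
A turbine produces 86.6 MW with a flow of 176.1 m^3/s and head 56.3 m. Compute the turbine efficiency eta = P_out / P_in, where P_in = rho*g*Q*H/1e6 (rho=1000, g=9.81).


P_in = 1000 * 9.81 * 176.1 * 56.3 / 1e6 = 97.2606 MW
eta = 86.6 / 97.2606 = 0.8904


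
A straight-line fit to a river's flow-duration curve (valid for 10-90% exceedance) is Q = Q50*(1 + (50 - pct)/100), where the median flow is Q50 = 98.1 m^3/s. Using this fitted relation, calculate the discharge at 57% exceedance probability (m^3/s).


Q = 98.1 * (1 + (50 - 57)/100) = 91.2330 m^3/s


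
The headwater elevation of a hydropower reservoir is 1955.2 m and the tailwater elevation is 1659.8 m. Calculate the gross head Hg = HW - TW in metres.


Hg = 1955.2 - 1659.8 = 295.4000 m


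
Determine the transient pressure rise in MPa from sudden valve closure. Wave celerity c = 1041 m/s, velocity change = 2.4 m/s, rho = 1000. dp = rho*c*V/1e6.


dp = 1000 * 1041 * 2.4 / 1e6 = 2.4984 MPa


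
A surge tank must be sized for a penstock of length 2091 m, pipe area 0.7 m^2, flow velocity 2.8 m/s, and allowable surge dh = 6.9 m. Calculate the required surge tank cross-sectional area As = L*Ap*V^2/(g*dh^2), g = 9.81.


As = 2091 * 0.7 * 2.8^2 / (9.81 * 6.9^2) = 24.5698 m^2


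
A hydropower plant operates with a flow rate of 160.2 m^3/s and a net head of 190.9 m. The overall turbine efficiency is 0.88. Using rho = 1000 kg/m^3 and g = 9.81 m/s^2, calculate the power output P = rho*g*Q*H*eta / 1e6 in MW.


P = 1000 * 9.81 * 160.2 * 190.9 * 0.88 / 1e6 = 264.0098 MW


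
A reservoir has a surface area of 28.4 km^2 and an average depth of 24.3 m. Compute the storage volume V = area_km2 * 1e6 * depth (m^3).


V = 28.4 * 1e6 * 24.3 = 6.9012e+08 m^3


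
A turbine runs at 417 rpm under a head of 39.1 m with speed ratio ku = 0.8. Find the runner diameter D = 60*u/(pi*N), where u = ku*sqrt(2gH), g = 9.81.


u = 0.8 * sqrt(2*9.81*39.1) = 22.1579 m/s
D = 60 * 22.1579 / (pi * 417) = 1.0148 m


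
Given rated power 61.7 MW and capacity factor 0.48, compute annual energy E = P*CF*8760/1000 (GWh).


E = 61.7 * 0.48 * 8760 / 1000 = 259.4362 GWh


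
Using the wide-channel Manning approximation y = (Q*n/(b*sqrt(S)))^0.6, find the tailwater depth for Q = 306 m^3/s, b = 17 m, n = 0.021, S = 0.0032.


y = (306 * 0.021 / (17 * 0.0032^0.5))^0.6 = 3.1257 m


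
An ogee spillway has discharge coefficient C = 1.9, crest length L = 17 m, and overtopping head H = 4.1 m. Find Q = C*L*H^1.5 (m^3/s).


Q = 1.9 * 17 * 4.1^1.5 = 268.1503 m^3/s


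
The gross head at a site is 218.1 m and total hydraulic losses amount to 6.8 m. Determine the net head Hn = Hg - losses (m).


Hn = 218.1 - 6.8 = 211.3000 m


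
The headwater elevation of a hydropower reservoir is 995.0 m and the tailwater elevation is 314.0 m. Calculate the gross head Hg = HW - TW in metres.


Hg = 995.0 - 314.0 = 681.0000 m


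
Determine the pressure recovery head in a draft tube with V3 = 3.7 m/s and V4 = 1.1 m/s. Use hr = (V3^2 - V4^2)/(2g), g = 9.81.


hr = (3.7^2 - 1.1^2) / (2*9.81) = 0.6361 m


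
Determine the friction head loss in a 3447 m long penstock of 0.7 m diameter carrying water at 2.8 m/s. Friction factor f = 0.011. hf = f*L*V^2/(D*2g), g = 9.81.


hf = 0.011 * 3447 * 2.8^2 / (0.7 * 2 * 9.81) = 21.6448 m


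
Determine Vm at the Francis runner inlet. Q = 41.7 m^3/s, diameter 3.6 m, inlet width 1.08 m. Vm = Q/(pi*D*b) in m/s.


Vm = 41.7 / (pi * 3.6 * 1.08) = 3.4140 m/s


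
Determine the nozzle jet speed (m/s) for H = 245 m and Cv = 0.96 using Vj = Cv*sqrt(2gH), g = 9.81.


Vj = 0.96 * sqrt(2*9.81*245) = 66.5585 m/s


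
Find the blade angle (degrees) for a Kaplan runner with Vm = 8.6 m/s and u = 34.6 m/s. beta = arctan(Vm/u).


beta = arctan(8.6 / 34.6) = 13.9583 degrees


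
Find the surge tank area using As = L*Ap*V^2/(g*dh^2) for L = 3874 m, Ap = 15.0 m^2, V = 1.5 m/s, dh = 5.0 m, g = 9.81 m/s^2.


As = 3874 * 15.0 * 1.5^2 / (9.81 * 5.0^2) = 533.1193 m^2


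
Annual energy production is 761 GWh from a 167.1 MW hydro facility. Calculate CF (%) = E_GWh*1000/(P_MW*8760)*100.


CF = 761 * 1000 / (167.1 * 8760) * 100 = 51.9881 %


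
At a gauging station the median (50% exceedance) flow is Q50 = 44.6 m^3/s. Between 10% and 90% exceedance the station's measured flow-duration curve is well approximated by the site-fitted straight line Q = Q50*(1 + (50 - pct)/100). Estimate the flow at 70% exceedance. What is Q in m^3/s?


Q = 44.6 * (1 + (50 - 70)/100) = 35.6800 m^3/s


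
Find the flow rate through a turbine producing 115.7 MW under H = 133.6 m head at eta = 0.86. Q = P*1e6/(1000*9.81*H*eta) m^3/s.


Q = 115.7 * 1e6 / (1000 * 9.81 * 133.6 * 0.86) = 102.6501 m^3/s


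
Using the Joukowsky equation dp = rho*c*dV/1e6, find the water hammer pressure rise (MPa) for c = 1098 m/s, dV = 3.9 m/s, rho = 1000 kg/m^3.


dp = 1000 * 1098 * 3.9 / 1e6 = 4.2822 MPa


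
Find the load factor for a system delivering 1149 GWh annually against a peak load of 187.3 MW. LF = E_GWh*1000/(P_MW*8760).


LF = 1149 * 1000 / (187.3 * 8760) = 0.7003


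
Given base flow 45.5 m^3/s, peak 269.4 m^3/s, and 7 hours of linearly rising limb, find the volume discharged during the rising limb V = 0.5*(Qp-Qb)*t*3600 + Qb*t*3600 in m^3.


V = 0.5*(269.4 - 45.5)*7*3600 + 45.5*7*3600 = 3.9677e+06 m^3


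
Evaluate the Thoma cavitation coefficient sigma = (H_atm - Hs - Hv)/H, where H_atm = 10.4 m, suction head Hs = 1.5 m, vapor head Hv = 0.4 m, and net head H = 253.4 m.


sigma = (10.4 - 1.5 - 0.4) / 253.4 = 0.0335


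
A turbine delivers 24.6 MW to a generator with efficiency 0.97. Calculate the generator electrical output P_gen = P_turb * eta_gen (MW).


P_gen = 24.6 * 0.97 = 23.8620 MW


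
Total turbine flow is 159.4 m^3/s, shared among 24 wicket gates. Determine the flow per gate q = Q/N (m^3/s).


q = 159.4 / 24 = 6.6417 m^3/s


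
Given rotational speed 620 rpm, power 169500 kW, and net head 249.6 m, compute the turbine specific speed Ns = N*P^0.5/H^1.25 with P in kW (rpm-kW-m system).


Ns = 620 * 169500^0.5 / 249.6^1.25 = 257.2888


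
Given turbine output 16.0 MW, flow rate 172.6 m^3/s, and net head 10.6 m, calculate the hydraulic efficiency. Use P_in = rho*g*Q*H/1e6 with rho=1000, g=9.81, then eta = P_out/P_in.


P_in = 1000 * 9.81 * 172.6 * 10.6 / 1e6 = 17.9480 MW
eta = 16.0 / 17.9480 = 0.8915


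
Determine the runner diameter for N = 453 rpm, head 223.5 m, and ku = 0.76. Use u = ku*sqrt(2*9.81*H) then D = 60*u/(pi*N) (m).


u = 0.76 * sqrt(2*9.81*223.5) = 50.3271 m/s
D = 60 * 50.3271 / (pi * 453) = 2.1218 m


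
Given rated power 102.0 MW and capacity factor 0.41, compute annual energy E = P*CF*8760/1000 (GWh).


E = 102.0 * 0.41 * 8760 / 1000 = 366.3432 GWh


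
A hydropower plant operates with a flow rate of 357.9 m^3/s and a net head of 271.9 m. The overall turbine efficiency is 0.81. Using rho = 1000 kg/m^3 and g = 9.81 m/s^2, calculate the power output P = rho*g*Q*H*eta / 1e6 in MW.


P = 1000 * 9.81 * 357.9 * 271.9 * 0.81 / 1e6 = 773.2589 MW


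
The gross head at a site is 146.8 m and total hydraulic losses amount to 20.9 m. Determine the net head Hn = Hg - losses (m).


Hn = 146.8 - 20.9 = 125.9000 m


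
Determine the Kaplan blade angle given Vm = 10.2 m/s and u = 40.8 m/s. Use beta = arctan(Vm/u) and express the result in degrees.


beta = arctan(10.2 / 40.8) = 14.0362 degrees


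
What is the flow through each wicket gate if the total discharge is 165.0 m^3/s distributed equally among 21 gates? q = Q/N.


q = 165.0 / 21 = 7.8571 m^3/s


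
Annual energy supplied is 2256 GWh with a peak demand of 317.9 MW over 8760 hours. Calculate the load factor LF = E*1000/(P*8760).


LF = 2256 * 1000 / (317.9 * 8760) = 0.8101


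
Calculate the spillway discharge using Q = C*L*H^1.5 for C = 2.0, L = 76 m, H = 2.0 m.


Q = 2.0 * 76 * 2.0^1.5 = 429.9209 m^3/s


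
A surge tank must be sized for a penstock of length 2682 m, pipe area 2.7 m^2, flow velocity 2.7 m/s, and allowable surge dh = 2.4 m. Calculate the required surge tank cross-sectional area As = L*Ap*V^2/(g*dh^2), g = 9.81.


As = 2682 * 2.7 * 2.7^2 / (9.81 * 2.4^2) = 934.2403 m^2


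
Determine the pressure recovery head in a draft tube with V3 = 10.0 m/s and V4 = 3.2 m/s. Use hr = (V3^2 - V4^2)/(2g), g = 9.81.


hr = (10.0^2 - 3.2^2) / (2*9.81) = 4.5749 m


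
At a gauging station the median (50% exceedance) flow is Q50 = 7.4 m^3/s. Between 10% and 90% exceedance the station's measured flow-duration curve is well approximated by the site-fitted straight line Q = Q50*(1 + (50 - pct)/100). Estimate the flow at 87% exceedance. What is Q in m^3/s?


Q = 7.4 * (1 + (50 - 87)/100) = 4.6620 m^3/s


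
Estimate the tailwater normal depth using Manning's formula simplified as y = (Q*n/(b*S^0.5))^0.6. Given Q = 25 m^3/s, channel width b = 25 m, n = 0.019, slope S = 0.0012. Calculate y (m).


y = (25 * 0.019 / (25 * 0.0012^0.5))^0.6 = 0.6974 m


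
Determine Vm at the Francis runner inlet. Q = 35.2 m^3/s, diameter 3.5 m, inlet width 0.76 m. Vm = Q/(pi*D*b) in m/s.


Vm = 35.2 / (pi * 3.5 * 0.76) = 4.2122 m/s


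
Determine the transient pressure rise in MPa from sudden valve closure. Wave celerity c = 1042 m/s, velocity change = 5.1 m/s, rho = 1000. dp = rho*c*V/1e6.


dp = 1000 * 1042 * 5.1 / 1e6 = 5.3142 MPa


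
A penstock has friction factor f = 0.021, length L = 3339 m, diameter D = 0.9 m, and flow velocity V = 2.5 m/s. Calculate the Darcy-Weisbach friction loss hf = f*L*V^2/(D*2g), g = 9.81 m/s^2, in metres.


hf = 0.021 * 3339 * 2.5^2 / (0.9 * 2 * 9.81) = 24.8184 m


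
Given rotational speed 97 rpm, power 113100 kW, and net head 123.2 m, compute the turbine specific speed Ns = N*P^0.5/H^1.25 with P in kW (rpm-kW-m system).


Ns = 97 * 113100^0.5 / 123.2^1.25 = 79.4767


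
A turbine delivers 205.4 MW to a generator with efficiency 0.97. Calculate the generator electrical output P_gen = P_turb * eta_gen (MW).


P_gen = 205.4 * 0.97 = 199.2380 MW


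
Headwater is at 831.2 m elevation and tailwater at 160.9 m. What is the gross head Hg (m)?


Hg = 831.2 - 160.9 = 670.3000 m


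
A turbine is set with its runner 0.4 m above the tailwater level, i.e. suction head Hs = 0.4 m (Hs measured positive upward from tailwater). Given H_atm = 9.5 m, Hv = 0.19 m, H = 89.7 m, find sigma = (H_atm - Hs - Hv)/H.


sigma = (9.5 - 0.4 - 0.19) / 89.7 = 0.0993


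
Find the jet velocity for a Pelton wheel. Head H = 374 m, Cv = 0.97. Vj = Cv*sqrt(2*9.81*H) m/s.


Vj = 0.97 * sqrt(2*9.81*374) = 83.0916 m/s


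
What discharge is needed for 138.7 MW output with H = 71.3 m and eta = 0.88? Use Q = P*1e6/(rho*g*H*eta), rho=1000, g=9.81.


Q = 138.7 * 1e6 / (1000 * 9.81 * 71.3 * 0.88) = 225.3384 m^3/s


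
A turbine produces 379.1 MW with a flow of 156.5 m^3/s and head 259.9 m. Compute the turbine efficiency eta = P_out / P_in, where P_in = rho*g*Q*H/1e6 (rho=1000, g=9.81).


P_in = 1000 * 9.81 * 156.5 * 259.9 / 1e6 = 399.0154 MW
eta = 379.1 / 399.0154 = 0.9501


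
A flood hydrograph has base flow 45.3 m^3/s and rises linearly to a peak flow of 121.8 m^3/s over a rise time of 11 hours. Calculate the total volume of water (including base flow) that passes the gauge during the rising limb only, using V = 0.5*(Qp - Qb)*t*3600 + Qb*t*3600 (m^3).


V = 0.5*(121.8 - 45.3)*11*3600 + 45.3*11*3600 = 3.3086e+06 m^3


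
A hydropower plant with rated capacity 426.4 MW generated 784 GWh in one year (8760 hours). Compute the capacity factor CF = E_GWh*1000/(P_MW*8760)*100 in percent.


CF = 784 * 1000 / (426.4 * 8760) * 100 = 20.9891 %


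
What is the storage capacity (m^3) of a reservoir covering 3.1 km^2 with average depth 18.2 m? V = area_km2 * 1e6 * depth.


V = 3.1 * 1e6 * 18.2 = 5.6420e+07 m^3


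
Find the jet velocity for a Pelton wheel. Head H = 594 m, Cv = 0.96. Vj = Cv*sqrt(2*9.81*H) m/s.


Vj = 0.96 * sqrt(2*9.81*594) = 103.6368 m/s


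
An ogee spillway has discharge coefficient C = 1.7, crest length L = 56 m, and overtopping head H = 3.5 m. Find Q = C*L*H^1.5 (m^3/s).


Q = 1.7 * 56 * 3.5^1.5 = 623.3601 m^3/s


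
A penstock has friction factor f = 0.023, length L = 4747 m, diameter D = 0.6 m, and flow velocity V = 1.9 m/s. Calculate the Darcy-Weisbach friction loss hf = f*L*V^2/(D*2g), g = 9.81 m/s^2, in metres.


hf = 0.023 * 4747 * 1.9^2 / (0.6 * 2 * 9.81) = 33.4814 m


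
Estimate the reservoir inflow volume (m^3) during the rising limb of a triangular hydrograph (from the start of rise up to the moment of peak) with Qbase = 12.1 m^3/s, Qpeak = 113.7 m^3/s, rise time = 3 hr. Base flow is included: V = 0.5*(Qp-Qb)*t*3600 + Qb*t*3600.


V = 0.5*(113.7 - 12.1)*3*3600 + 12.1*3*3600 = 679320.0000 m^3


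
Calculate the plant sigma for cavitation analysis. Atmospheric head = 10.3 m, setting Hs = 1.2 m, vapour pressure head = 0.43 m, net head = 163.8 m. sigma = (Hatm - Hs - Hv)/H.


sigma = (10.3 - 1.2 - 0.43) / 163.8 = 0.0529


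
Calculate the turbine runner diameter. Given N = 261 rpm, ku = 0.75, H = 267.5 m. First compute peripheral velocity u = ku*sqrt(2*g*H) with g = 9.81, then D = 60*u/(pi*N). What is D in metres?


u = 0.75 * sqrt(2*9.81*267.5) = 54.3341 m/s
D = 60 * 54.3341 / (pi * 261) = 3.9759 m


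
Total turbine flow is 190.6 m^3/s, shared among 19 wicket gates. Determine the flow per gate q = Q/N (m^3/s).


q = 190.6 / 19 = 10.0316 m^3/s


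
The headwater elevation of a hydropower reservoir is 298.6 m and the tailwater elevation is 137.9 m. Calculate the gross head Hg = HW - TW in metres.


Hg = 298.6 - 137.9 = 160.7000 m


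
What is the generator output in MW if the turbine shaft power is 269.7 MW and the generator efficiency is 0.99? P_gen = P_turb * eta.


P_gen = 269.7 * 0.99 = 267.0030 MW


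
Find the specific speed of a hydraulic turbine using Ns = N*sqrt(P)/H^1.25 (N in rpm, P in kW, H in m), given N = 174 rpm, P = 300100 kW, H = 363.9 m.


Ns = 174 * 300100^0.5 / 363.9^1.25 = 59.9728


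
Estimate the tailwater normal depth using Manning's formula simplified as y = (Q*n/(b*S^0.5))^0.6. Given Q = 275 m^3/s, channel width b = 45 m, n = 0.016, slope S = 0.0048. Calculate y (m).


y = (275 * 0.016 / (45 * 0.0048^0.5))^0.6 = 1.2296 m


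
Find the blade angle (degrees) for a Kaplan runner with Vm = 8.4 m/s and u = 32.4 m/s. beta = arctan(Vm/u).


beta = arctan(8.4 / 32.4) = 14.5345 degrees


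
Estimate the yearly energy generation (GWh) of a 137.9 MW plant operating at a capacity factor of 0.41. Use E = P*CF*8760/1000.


E = 137.9 * 0.41 * 8760 / 1000 = 495.2816 GWh


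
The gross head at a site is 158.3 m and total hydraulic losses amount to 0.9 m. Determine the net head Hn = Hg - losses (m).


Hn = 158.3 - 0.9 = 157.4000 m


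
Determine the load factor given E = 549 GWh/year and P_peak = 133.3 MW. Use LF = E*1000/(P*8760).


LF = 549 * 1000 / (133.3 * 8760) = 0.4702


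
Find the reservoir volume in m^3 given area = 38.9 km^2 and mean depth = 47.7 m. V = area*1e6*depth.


V = 38.9 * 1e6 * 47.7 = 1.8555e+09 m^3


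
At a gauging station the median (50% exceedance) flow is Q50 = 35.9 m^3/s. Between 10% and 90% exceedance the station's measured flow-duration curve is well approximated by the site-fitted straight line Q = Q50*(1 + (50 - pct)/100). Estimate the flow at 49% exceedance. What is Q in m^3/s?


Q = 35.9 * (1 + (50 - 49)/100) = 36.2590 m^3/s


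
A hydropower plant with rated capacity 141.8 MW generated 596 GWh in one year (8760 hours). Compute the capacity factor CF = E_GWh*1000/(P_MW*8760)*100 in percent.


CF = 596 * 1000 / (141.8 * 8760) * 100 = 47.9806 %


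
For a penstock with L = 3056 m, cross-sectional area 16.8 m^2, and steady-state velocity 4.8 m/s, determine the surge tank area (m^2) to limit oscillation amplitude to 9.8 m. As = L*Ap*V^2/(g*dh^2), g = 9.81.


As = 3056 * 16.8 * 4.8^2 / (9.81 * 9.8^2) = 1255.5209 m^2


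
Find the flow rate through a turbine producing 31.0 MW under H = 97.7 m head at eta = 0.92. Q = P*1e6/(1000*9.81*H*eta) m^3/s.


Q = 31.0 * 1e6 / (1000 * 9.81 * 97.7 * 0.92) = 35.1569 m^3/s


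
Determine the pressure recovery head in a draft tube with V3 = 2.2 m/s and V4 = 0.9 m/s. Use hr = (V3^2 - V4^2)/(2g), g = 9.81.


hr = (2.2^2 - 0.9^2) / (2*9.81) = 0.2054 m


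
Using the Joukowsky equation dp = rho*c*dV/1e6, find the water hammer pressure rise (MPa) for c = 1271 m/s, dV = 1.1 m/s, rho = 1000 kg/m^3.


dp = 1000 * 1271 * 1.1 / 1e6 = 1.3981 MPa


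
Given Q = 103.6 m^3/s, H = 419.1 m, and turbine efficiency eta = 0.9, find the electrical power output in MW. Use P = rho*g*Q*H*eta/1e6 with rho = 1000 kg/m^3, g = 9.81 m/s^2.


P = 1000 * 9.81 * 103.6 * 419.1 * 0.9 / 1e6 = 383.3442 MW


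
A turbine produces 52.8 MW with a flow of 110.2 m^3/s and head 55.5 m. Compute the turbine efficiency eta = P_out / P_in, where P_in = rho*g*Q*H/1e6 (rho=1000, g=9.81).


P_in = 1000 * 9.81 * 110.2 * 55.5 / 1e6 = 59.9989 MW
eta = 52.8 / 59.9989 = 0.8800


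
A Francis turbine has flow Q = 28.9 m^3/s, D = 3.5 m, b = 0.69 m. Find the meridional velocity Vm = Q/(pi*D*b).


Vm = 28.9 / (pi * 3.5 * 0.69) = 3.8092 m/s


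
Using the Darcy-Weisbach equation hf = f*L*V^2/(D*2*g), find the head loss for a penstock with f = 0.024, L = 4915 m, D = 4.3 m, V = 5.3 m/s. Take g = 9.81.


hf = 0.024 * 4915 * 5.3^2 / (4.3 * 2 * 9.81) = 39.2753 m


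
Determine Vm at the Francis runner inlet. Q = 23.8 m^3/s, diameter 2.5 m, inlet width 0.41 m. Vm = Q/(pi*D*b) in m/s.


Vm = 23.8 / (pi * 2.5 * 0.41) = 7.3910 m/s


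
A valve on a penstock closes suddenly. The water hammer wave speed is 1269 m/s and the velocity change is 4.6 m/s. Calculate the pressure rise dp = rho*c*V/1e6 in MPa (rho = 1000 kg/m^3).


dp = 1000 * 1269 * 4.6 / 1e6 = 5.8374 MPa


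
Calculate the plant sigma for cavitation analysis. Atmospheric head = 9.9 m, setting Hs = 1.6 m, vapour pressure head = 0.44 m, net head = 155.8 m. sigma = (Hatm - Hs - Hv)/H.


sigma = (9.9 - 1.6 - 0.44) / 155.8 = 0.0504


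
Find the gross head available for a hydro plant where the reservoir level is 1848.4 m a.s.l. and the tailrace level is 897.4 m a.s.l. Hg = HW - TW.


Hg = 1848.4 - 897.4 = 951.0000 m


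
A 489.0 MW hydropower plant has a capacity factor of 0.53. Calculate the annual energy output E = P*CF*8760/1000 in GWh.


E = 489.0 * 0.53 * 8760 / 1000 = 2270.3292 GWh


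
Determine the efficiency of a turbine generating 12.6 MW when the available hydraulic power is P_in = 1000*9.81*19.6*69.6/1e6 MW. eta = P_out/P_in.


P_in = 1000 * 9.81 * 19.6 * 69.6 / 1e6 = 13.3824 MW
eta = 12.6 / 13.3824 = 0.9415


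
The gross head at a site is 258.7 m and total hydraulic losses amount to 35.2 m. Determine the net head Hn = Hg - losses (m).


Hn = 258.7 - 35.2 = 223.5000 m


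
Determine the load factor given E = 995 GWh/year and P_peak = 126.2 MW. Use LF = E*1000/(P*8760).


LF = 995 * 1000 / (126.2 * 8760) = 0.9000


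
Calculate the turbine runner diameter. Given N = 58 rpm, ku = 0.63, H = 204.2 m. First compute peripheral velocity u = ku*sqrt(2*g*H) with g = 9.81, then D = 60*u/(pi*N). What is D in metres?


u = 0.63 * sqrt(2*9.81*204.2) = 39.8766 m/s
D = 60 * 39.8766 / (pi * 58) = 13.1308 m


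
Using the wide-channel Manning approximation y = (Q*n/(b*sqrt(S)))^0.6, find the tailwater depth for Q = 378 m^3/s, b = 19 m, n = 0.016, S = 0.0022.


y = (378 * 0.016 / (19 * 0.0022^0.5))^0.6 = 3.1549 m


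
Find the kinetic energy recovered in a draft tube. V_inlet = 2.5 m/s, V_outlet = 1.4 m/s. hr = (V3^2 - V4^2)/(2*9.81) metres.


hr = (2.5^2 - 1.4^2) / (2*9.81) = 0.2187 m


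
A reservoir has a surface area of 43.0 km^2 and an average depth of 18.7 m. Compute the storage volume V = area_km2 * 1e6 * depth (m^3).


V = 43.0 * 1e6 * 18.7 = 8.0410e+08 m^3


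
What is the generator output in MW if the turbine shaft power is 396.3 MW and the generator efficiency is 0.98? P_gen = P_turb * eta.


P_gen = 396.3 * 0.98 = 388.3740 MW


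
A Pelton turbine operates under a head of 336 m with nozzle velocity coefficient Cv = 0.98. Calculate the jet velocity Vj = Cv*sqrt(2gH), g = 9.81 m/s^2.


Vj = 0.98 * sqrt(2*9.81*336) = 79.5692 m/s


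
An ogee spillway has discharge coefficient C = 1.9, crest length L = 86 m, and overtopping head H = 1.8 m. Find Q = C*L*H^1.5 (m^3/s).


Q = 1.9 * 86 * 1.8^1.5 = 394.6034 m^3/s


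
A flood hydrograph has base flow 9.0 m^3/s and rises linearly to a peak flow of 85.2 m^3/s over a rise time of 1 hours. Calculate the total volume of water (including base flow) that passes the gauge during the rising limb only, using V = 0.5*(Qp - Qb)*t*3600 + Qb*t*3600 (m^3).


V = 0.5*(85.2 - 9.0)*1*3600 + 9.0*1*3600 = 169560.0000 m^3


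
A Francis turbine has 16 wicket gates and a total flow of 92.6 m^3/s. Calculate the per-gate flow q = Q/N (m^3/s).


q = 92.6 / 16 = 5.7875 m^3/s


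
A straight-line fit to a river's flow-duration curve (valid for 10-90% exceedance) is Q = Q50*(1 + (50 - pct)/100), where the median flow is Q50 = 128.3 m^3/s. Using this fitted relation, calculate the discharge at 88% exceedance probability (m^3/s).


Q = 128.3 * (1 + (50 - 88)/100) = 79.5460 m^3/s


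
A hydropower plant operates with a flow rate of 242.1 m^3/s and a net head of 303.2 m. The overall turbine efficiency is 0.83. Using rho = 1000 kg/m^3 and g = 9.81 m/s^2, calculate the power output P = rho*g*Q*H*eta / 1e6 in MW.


P = 1000 * 9.81 * 242.1 * 303.2 * 0.83 / 1e6 = 597.6833 MW


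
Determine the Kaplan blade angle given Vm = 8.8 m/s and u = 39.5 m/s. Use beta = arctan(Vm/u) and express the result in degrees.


beta = arctan(8.8 / 39.5) = 12.5595 degrees


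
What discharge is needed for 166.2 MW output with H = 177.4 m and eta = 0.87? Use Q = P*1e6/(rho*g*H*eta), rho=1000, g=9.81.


Q = 166.2 * 1e6 / (1000 * 9.81 * 177.4 * 0.87) = 109.7714 m^3/s


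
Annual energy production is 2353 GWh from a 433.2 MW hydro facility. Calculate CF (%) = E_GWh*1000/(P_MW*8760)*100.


CF = 2353 * 1000 / (433.2 * 8760) * 100 = 62.0054 %


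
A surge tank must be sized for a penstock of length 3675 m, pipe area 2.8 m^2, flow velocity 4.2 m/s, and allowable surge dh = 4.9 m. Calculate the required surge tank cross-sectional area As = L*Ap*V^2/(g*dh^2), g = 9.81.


As = 3675 * 2.8 * 4.2^2 / (9.81 * 4.9^2) = 770.6422 m^2


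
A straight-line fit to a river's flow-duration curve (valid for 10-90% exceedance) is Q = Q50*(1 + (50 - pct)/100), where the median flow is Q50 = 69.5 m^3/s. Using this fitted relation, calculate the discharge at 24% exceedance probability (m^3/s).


Q = 69.5 * (1 + (50 - 24)/100) = 87.5700 m^3/s


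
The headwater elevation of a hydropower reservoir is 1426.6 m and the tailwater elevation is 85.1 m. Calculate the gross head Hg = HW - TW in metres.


Hg = 1426.6 - 85.1 = 1341.5000 m


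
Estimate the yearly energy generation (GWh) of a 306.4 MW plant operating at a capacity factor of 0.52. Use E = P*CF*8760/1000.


E = 306.4 * 0.52 * 8760 / 1000 = 1395.7133 GWh


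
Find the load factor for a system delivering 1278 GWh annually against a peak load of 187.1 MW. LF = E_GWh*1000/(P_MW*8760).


LF = 1278 * 1000 / (187.1 * 8760) = 0.7797


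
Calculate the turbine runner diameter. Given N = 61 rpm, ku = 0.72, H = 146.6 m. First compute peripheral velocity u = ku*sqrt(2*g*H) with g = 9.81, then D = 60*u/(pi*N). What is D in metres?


u = 0.72 * sqrt(2*9.81*146.6) = 38.6144 m/s
D = 60 * 38.6144 / (pi * 61) = 12.0898 m


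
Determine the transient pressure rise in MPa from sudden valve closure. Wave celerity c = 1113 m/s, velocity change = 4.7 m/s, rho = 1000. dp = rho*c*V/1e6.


dp = 1000 * 1113 * 4.7 / 1e6 = 5.2311 MPa


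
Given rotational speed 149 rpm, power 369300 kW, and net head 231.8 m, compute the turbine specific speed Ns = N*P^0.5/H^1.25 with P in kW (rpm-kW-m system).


Ns = 149 * 369300^0.5 / 231.8^1.25 = 100.1115


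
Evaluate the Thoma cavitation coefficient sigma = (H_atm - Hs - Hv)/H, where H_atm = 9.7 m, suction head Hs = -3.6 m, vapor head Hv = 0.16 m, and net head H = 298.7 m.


sigma = (9.7 - (-3.6) - 0.16) / 298.7 = 0.0440


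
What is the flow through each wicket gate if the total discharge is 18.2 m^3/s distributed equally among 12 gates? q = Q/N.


q = 18.2 / 12 = 1.5167 m^3/s


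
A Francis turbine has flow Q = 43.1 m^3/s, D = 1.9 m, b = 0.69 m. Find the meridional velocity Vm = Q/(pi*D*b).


Vm = 43.1 / (pi * 1.9 * 0.69) = 10.4646 m/s


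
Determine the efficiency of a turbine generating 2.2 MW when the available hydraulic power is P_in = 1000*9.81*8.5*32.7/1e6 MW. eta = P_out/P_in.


P_in = 1000 * 9.81 * 8.5 * 32.7 / 1e6 = 2.7267 MW
eta = 2.2 / 2.7267 = 0.8068


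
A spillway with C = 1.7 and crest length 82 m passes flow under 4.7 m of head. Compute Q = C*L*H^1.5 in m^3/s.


Q = 1.7 * 82 * 4.7^1.5 = 1420.3964 m^3/s


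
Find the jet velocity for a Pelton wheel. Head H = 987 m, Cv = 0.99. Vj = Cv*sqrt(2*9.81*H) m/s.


Vj = 0.99 * sqrt(2*9.81*987) = 137.7664 m/s


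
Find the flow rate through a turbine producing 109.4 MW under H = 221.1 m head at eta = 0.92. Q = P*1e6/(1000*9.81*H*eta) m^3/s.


Q = 109.4 * 1e6 / (1000 * 9.81 * 221.1 * 0.92) = 54.8241 m^3/s


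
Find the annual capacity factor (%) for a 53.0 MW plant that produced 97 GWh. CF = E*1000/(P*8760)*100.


CF = 97 * 1000 / (53.0 * 8760) * 100 = 20.8926 %


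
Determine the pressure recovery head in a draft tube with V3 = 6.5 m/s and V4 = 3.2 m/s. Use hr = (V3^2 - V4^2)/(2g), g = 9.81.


hr = (6.5^2 - 3.2^2) / (2*9.81) = 1.6315 m


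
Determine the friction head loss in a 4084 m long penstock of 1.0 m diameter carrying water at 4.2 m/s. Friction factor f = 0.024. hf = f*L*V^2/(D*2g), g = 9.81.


hf = 0.024 * 4084 * 4.2^2 / (1.0 * 2 * 9.81) = 88.1245 m


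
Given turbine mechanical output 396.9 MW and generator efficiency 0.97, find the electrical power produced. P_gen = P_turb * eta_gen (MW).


P_gen = 396.9 * 0.97 = 384.9930 MW


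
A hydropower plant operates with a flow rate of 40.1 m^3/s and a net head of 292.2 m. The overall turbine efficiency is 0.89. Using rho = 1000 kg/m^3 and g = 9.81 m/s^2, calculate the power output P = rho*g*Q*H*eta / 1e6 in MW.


P = 1000 * 9.81 * 40.1 * 292.2 * 0.89 / 1e6 = 102.3019 MW


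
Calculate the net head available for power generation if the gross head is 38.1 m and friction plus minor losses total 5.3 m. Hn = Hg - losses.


Hn = 38.1 - 5.3 = 32.8000 m


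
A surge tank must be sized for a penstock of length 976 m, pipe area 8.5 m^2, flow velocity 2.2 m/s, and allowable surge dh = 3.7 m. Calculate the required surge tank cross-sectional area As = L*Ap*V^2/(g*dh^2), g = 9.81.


As = 976 * 8.5 * 2.2^2 / (9.81 * 3.7^2) = 298.9797 m^2


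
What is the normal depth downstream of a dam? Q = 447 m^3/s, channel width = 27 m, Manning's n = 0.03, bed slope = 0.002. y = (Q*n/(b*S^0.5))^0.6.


y = (447 * 0.03 / (27 * 0.002^0.5))^0.6 = 4.2397 m


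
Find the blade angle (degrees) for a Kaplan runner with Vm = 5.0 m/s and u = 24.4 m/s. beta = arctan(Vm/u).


beta = arctan(5.0 / 24.4) = 11.5806 degrees


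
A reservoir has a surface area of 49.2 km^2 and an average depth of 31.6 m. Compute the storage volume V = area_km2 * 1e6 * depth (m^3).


V = 49.2 * 1e6 * 31.6 = 1.5547e+09 m^3


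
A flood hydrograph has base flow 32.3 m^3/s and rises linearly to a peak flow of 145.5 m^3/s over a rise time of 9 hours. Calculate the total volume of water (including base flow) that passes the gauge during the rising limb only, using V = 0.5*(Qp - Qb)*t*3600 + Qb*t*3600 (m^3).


V = 0.5*(145.5 - 32.3)*9*3600 + 32.3*9*3600 = 2.8804e+06 m^3


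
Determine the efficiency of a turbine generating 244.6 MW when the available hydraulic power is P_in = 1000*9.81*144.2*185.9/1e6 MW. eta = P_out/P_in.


P_in = 1000 * 9.81 * 144.2 * 185.9 / 1e6 = 262.9745 MW
eta = 244.6 / 262.9745 = 0.9301


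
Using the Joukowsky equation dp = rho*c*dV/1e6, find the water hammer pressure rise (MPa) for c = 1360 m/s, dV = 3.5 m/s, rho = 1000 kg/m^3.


dp = 1000 * 1360 * 3.5 / 1e6 = 4.7600 MPa


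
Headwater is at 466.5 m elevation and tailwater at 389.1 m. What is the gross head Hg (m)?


Hg = 466.5 - 389.1 = 77.4000 m


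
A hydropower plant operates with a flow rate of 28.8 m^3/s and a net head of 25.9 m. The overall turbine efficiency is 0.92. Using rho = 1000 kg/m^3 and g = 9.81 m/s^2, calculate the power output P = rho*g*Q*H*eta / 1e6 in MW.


P = 1000 * 9.81 * 28.8 * 25.9 * 0.92 / 1e6 = 6.7321 MW


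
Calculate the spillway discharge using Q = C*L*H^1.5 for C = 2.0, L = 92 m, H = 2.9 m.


Q = 2.0 * 92 * 2.9^1.5 = 908.6881 m^3/s


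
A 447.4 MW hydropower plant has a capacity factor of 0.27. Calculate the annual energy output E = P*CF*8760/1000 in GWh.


E = 447.4 * 0.27 * 8760 / 1000 = 1058.1905 GWh


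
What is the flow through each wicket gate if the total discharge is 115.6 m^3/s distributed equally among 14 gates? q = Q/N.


q = 115.6 / 14 = 8.2571 m^3/s


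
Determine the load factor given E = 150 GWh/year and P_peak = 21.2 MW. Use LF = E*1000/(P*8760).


LF = 150 * 1000 / (21.2 * 8760) = 0.8077


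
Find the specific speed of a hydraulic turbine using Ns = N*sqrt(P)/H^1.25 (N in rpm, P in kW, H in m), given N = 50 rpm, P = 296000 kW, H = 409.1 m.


Ns = 50 * 296000^0.5 / 409.1^1.25 = 14.7853


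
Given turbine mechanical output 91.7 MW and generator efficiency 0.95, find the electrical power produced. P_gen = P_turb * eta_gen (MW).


P_gen = 91.7 * 0.95 = 87.1150 MW


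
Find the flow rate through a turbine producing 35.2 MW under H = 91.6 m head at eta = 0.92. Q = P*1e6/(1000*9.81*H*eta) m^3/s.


Q = 35.2 * 1e6 / (1000 * 9.81 * 91.6 * 0.92) = 42.5785 m^3/s


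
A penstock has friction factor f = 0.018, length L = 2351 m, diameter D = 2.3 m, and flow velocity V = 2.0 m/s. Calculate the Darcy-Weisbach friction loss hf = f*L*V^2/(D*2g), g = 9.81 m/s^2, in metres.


hf = 0.018 * 2351 * 2.0^2 / (2.3 * 2 * 9.81) = 3.7511 m


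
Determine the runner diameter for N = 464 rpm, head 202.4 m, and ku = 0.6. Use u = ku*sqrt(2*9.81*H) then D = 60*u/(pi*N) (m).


u = 0.6 * sqrt(2*9.81*202.4) = 37.8099 m/s
D = 60 * 37.8099 / (pi * 464) = 1.5563 m


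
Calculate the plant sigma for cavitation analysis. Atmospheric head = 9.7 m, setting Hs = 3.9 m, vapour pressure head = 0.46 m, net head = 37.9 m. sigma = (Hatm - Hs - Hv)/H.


sigma = (9.7 - 3.9 - 0.46) / 37.9 = 0.1409


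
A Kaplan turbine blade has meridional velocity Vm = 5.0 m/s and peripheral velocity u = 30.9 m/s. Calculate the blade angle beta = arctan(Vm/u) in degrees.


beta = arctan(5.0 / 30.9) = 9.1915 degrees


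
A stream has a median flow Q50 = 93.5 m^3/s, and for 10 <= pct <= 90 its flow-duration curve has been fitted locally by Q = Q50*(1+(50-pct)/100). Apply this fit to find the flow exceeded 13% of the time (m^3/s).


Q = 93.5 * (1 + (50 - 13)/100) = 128.0950 m^3/s


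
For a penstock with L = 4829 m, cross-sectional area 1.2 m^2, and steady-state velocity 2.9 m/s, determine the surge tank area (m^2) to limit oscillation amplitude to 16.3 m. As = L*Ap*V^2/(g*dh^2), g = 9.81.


As = 4829 * 1.2 * 2.9^2 / (9.81 * 16.3^2) = 18.6978 m^2


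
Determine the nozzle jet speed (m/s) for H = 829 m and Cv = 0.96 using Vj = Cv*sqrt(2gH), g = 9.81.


Vj = 0.96 * sqrt(2*9.81*829) = 122.4329 m/s


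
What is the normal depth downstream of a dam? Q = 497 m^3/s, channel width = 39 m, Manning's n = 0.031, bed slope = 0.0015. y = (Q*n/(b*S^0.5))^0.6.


y = (497 * 0.031 / (39 * 0.0015^0.5))^0.6 = 4.0287 m


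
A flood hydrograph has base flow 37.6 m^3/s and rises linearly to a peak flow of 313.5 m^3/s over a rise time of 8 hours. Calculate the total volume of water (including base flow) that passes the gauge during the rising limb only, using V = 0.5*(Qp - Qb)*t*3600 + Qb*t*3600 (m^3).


V = 0.5*(313.5 - 37.6)*8*3600 + 37.6*8*3600 = 5.0558e+06 m^3


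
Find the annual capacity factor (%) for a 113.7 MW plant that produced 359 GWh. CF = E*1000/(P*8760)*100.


CF = 359 * 1000 / (113.7 * 8760) * 100 = 36.0437 %


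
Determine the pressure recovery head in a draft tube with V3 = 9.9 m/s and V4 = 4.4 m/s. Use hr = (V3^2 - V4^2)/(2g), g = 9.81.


hr = (9.9^2 - 4.4^2) / (2*9.81) = 4.0087 m


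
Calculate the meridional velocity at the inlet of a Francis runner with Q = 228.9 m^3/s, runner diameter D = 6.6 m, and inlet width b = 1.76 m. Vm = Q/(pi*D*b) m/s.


Vm = 228.9 / (pi * 6.6 * 1.76) = 6.2725 m/s


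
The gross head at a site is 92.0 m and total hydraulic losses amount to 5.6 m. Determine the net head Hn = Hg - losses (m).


Hn = 92.0 - 5.6 = 86.4000 m


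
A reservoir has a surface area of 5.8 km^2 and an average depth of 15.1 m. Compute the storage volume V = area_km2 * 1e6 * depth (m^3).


V = 5.8 * 1e6 * 15.1 = 8.7580e+07 m^3


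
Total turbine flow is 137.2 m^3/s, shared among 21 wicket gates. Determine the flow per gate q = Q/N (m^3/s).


q = 137.2 / 21 = 6.5333 m^3/s


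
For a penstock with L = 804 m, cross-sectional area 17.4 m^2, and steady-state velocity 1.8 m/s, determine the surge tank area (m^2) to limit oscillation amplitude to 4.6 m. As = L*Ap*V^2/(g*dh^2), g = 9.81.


As = 804 * 17.4 * 1.8^2 / (9.81 * 4.6^2) = 218.3563 m^2
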